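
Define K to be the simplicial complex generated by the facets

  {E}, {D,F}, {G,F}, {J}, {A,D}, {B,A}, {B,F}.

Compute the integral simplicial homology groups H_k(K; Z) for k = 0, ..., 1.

H_0 ≅ Z^3,  H_1 ≅ Z.

We work with the vertex ordering A < B < D < E < F < G < J. The simplices of K, each written with vertices in increasing order, are:

  0-simplices (7): A, B, D, E, F, G, J
  1-simplices (5): AB, AD, BF, DF, FG

so the chain groups are C_0 ≅ Z^7, C_1 ≅ Z^5.

Boundary ∂_1: C_1 → C_0 is given by ∂[p,q] = [q] − [p]. For instance
  ∂BF = F − B.
As a 7×5 matrix over Z this has rank 4, with invariant factors (1,1,1,1).

Computing H_k = (kernel of ∂_k) / (image of ∂_{k+1}):

  H_0: rank C_0 − rank ∂_1 = 7 − 4 = 3, and the invariant factors of ∂_1 are all 1, so H_0 ≅ Z^3.
  H_1: rank ker ∂_1 − rank ∂_2 = (5 − 4) − 0 = 1, and there is no ∂_2, so H_1 ≅ Z.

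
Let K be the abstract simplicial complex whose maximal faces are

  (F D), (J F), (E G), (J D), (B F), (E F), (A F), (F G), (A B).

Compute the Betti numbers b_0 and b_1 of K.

Take the total order A < B < D < E < F < G < J on the vertex set. Then K (dimension 1) consists of the simplices:

  0-simplices (7): A, B, D, E, F, G, J
  1-simplices (9): AB, AF, BF, DF, DJ, EF, EG, FG, FJ

so the chain groups are C_0 ≅ Z^7, C_1 ≅ Z^9.

Boundary ∂_1: C_1 → C_0 maps an edge to its endpoints' difference, ∂[p,q] = q − p.
As a 7×9 matrix over Z this has rank 6, with invariant factors (1,1,1,1,1,1).

From H_k ≅ ker(∂_k) / im(∂_{k+1}) we obtain:

  H_0: rank C_0 − rank ∂_1 = 7 − 6 = 1, and the invariant factors of ∂_1 are all 1, so H_0 = Z.
  H_1: rank ker ∂_1 − rank ∂_2 = (9 − 6) − 0 = 3, and there is no ∂_2, so H_1 = Z^3.

(K is a triangulation of a wedge of 3 circles.)

Hence the Betti numbers are b_0 = 1, b_1 = 3.

b_0 = 1, b_1 = 3.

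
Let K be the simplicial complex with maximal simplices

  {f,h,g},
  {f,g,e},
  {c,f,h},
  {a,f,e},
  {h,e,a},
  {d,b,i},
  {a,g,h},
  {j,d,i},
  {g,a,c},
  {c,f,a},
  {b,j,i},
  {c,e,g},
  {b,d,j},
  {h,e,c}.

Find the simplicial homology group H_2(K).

H_2 = Z.

K has 10 vertices, 21 edges, 14 triangles.
rank ∂_2 = 13, rank ∂_3 = 0 ⇒ b_2 = 14 − 13 − 0 = 1. So H_2 ≅ Z.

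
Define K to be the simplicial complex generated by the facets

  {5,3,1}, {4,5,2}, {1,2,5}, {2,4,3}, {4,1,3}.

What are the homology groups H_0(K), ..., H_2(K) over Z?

H_0 ≅ Z,  H_1 ≅ Z,  H_2 = 0.

Take the total order 1 < 2 < 3 < 4 < 5 on the vertex set. Then K (dimension 2) consists of the simplices:

  0-simplices (5): [1], [2], [3], [4], [5]
  1-simplices (10): [1,2], [1,3], [1,4], [1,5], [2,3], [2,4], [2,5], [3,4], [3,5], [4,5]
  2-simplices (5): [1,2,5], [1,3,4], [1,3,5], [2,3,4], [2,4,5]

giving chain groups C_0 ≅ Z^5, C_1 ≅ Z^10, C_2 ≅ Z^5.

∂_1: C_1 → C_0 maps an edge to its endpoints' difference, ∂[p,q] = q − p.
The resulting 5×10 matrix has rank 4, and its Smith normal form has invariant factors (1,1,1,1).

The boundary map ∂_2: C_2 → C_1 acts by ∂[p,q,r] = [q,r] − [p,r] + [p,q]. For instance
  ∂[1,3,4] = [3,4] − [1,4] + [1,3],
  ∂[1,3,5] = [3,5] − [1,5] + [1,3].
The 10×5 boundary matrix has rank 5 and Smith normal form diag(1,1,1,1,1).

Now H_k = ker ∂_k / im ∂_{k+1}, so:

  H_0: rank C_0 − rank ∂_1 = 5 − 4 = 1, and the invariant factors of ∂_1 are all 1, so H_0 ≅ Z.
  H_1: rank ker ∂_1 − rank ∂_2 = (10 − 4) − 5 = 1, and the invariant factors of ∂_2 are all 1, so H_1 ≅ Z.
  H_2: rank ker ∂_2 − rank ∂_3 = (5 − 5) − 0 = 0, and there is no ∂_3, so H_2 ≅ 0.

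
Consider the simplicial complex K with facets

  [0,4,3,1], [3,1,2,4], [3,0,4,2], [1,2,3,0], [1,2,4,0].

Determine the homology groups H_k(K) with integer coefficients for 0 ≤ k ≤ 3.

H_0 = Z,  H_1 = 0,  H_2 = 0,  H_3 = Z.

Order the vertices as 0 < 1 < 2 < 3 < 4. Listing each simplex with vertices in this order, K has dimension 3 with simplices:

  0-simplices (5): [0], [1], [2], [3], [4]
  1-simplices (10): [0,1], [0,2], [0,3], [0,4], [1,2], [1,3], [1,4], [2,3], [2,4], [3,4]
  2-simplices (10): [0,1,2], [0,1,3], [0,1,4], [0,2,3], [0,2,4], [0,3,4], [1,2,3], [1,2,4], [1,3,4], [2,3,4]
  3-simplices (5): [0,1,2,3], [0,1,2,4], [0,1,3,4], [0,2,3,4], [1,2,3,4]

Hence C_0 ≅ Z^5, C_1 ≅ Z^10, C_2 ≅ Z^10, C_3 ≅ Z^5.

∂_1: C_1 → C_0 sends each edge [p,q] (with p < q) to q − p.
The resulting 5×10 matrix has rank 4, and its Smith normal form has invariant factors (1,1,1,1).

Boundary ∂_2: C_2 → C_1 sends each 2-simplex [p,q,r] to [q,r] − [p,r] + [p,q]. For instance
  ∂[0,2,4] = [2,4] − [0,4] + [0,2],
  ∂[0,1,2] = [1,2] − [0,2] + [0,1].
As a 10×10 matrix over Z this has rank 6, with invariant factors (1,1,1,1,1,1).

The boundary map ∂_3: C_3 → C_2 sends each 3-simplex σ to the alternating sum Σ_i (−1)^i (σ with its i-th vertex removed). For instance
  ∂[1,2,3,4] = [2,3,4] − [1,3,4] + [1,2,4] − [1,2,3],
  ∂[0,1,3,4] = [1,3,4] − [0,3,4] + [0,1,4] − [0,1,3].
The 10×5 boundary matrix has rank 4 and Smith normal form diag(1,1,1,1).

Now H_k = ker ∂_k / im ∂_{k+1}, so:

  H_0: rank C_0 − rank ∂_1 = 5 − 4 = 1, and the invariant factors of ∂_1 are all 1, so H_0 = Z.
  H_1: rank ker ∂_1 − rank ∂_2 = (10 − 4) − 6 = 0, and the invariant factors of ∂_2 are all 1, so H_1 = 0.
  H_2: rank ker ∂_2 − rank ∂_3 = (10 − 6) − 4 = 0, and the invariant factors of ∂_3 are all 1, so H_2 = 0.
  H_3: rank ker ∂_3 − rank ∂_4 = (5 − 4) − 0 = 1, and there is no ∂_4, so H_3 = Z.

(K is a triangulation of the 3-sphere S^3.)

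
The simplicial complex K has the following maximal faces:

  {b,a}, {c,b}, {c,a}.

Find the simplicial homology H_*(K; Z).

H_0 = Z,  H_1 = Z.

We work with the vertex ordering a < b < c. The simplices of K, each written with vertices in increasing order, are:

  0-simplices (3): a, b, c
  1-simplices (3): ab, ac, bc

Hence C_0 ≅ Z^3, C_1 ≅ Z^3.

Boundary ∂_1: C_1 → C_0 maps an edge to its endpoints' difference, ∂[p,q] = q − p. For instance
  ∂ac = c − a.
As a 3×3 matrix over Z this has rank 2, with invariant factors (1,1).

Now H_k = ker ∂_k / im ∂_{k+1}, so:

  H_0: rank C_0 − rank ∂_1 = 3 − 2 = 1, and the invariant factors of ∂_1 are all 1, so H_0 = Z.
  H_1: rank ker ∂_1 − rank ∂_2 = (3 − 2) − 0 = 1, and there is no ∂_2, so H_1 = Z.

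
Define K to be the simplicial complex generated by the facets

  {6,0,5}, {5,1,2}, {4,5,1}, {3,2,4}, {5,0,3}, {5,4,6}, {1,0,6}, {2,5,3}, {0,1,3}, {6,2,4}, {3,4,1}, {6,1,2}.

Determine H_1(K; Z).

H_1 = Z/2.

We work with the vertex ordering 0 < 1 < 2 < 3 < 4 < 5 < 6. The simplices of K, each written with vertices in increasing order, are:

  0-simplices (7): [0], [1], [2], [3], [4], [5], [6]
  1-simplices (18): [0,1], [0,3], [0,5], [0,6], [1,2], [1,3], [1,4], [1,5], [1,6], [2,3], [2,4], [2,5], [2,6], [3,4], [3,5], [4,5], [4,6], [5,6]
  2-simplices (12): [0,1,3], [0,1,6], [0,3,5], [0,5,6], [1,2,5], [1,2,6], [1,3,4], [1,4,5], [2,3,4], [2,3,5], [2,4,6], [4,5,6]

so the chain groups are C_0 ≅ Z^7, C_1 ≅ Z^18, C_2 ≅ Z^12.

Boundary ∂_1: C_1 → C_0 sends each edge [p,q] (with p < q) to q − p. For instance
  ∂[0,6] = [6] − [0].
This gives a 7×18 integer matrix of rank 6; reducing to Smith normal form yields diagonal entries (1,1,1,1,1,1).

The boundary map ∂_2: C_2 → C_1 maps a triangle to the signed sum of its edges. For instance
  ∂[0,5,6] = [5,6] − [0,6] + [0,5],
  ∂[4,5,6] = [5,6] − [4,6] + [4,5].
The 18×12 boundary matrix has rank 12 and Smith normal form diag(1,1,1,1,1,1,1,1,1,1,1,2).

Reading off H_k = ker ∂_k / im ∂_{k+1}:

  H_1: rank ker ∂_1 − rank ∂_2 = (18 − 6) − 12 = 0, and ∂_2 has invariant factor 2 > 1, so H_1 ≅ Z/2.

(K is a triangulation of the real projective plane RP^2.)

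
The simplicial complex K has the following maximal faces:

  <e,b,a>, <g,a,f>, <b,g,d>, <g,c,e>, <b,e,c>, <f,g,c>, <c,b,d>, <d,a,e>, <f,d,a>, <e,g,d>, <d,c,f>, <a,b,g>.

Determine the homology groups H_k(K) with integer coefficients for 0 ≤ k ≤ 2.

H_0 = Z,  H_1 = Z/2,  H_2 = 0.

Fix the vertex order a < b < c < d < e < f < g and write every simplex with vertices in increasing order. Then dim K = 2 and the simplices of K are:

  0-simplices (7): a, b, c, d, e, f, g
  1-simplices (18): ab, ad, ae, af, ag, bc, bd, be, bg, cd, ce, cf, cg, de, df, dg, eg, fg
  2-simplices (12): abe, abg, ade, adf, afg, bcd, bce, bdg, cdf, ceg, cfg, deg

so the chain groups are C_0 ≅ Z^7, C_1 ≅ Z^18, C_2 ≅ Z^12.

∂_1: C_1 → C_0 sends each edge [p,q] (with p < q) to q − p.
The 7×18 boundary matrix has rank 6 and Smith normal form diag(1,1,1,1,1,1).

The boundary map ∂_2: C_2 → C_1 sends each 2-simplex [p,q,r] to [q,r] − [p,r] + [p,q]. For instance
  ∂abe = be − ae + ab,
  ∂cfg = fg − cg + cf.
This gives a 18×12 integer matrix of rank 12; reducing to Smith normal form yields diagonal entries (1,1,1,1,1,1,1,1,1,1,1,2).

Reading off H_k = ker ∂_k / im ∂_{k+1}:

  H_0: rank C_0 − rank ∂_1 = 7 − 6 = 1, and the invariant factors of ∂_1 are all 1, so H_0 ≅ Z.
  H_1: rank ker ∂_1 − rank ∂_2 = (18 − 6) − 12 = 0, and ∂_2 has invariant factor 2 > 1, so H_1 ≅ Z/2.
  H_2: rank ker ∂_2 − rank ∂_3 = (12 − 12) − 0 = 0, and there is no ∂_3, so H_2 ≅ 0.

(K is a triangulation of the real projective plane RP^2.)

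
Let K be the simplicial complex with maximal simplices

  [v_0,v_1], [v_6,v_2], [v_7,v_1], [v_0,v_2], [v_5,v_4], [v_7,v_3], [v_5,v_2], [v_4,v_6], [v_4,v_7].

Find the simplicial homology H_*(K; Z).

H_0 = Z,  H_1 = Z^2.

Take the total order v_0 < v_1 < v_2 < v_3 < v_4 < v_5 < v_6 < v_7 on the vertex set. Then K (dimension 1) consists of the simplices:

  0-simplices (8): [v_0], [v_1], [v_2], [v_3], [v_4], [v_5], [v_6], [v_7]
  1-simplices (9): [v_0,v_1], [v_0,v_2], [v_1,v_7], [v_2,v_5], [v_2,v_6], [v_3,v_7], [v_4,v_5], [v_4,v_6], [v_4,v_7]

giving chain groups C_0 ≅ Z^8, C_1 ≅ Z^9.

∂_1: C_1 → C_0 sends each edge [p,q] (with p < q) to q − p. For instance
  ∂[v_0,v_2] = [v_2] − [v_0].
As a 8×9 matrix over Z this has rank 7, with invariant factors (1,1,1,1,1,1,1).

Now H_k = ker ∂_k / im ∂_{k+1}, so:

  H_0: rank C_0 − rank ∂_1 = 8 − 7 = 1, and the invariant factors of ∂_1 are all 1, so H_0 ≅ Z.
  H_1: rank ker ∂_1 − rank ∂_2 = (9 − 7) − 0 = 2, and there is no ∂_2, so H_1 ≅ Z^2.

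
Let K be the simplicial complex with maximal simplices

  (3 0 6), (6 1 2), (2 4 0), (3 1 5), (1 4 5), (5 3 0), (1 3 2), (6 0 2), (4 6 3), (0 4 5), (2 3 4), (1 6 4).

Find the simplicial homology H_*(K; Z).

H_0 ≅ Z,  H_1 ≅ Z_2,  H_2 = 0.

Take the total order 0 < 1 < 2 < 3 < 4 < 5 < 6 on the vertex set. Then K (dimension 2) consists of the simplices:

  0-simplices (7): [0], [1], [2], [3], [4], [5], [6]
  1-simplices (18): [0,2], [0,3], [0,4], [0,5], [0,6], [1,2], [1,3], [1,4], [1,5], [1,6], [2,3], [2,4], [2,6], [3,4], [3,5], [3,6], [4,5], [4,6]
  2-simplices (12): [0,2,4], [0,2,6], [0,3,5], [0,3,6], [0,4,5], [1,2,3], [1,2,6], [1,3,5], [1,4,5], [1,4,6], [2,3,4], [3,4,6]

giving chain groups C_0 ≅ Z^7, C_1 ≅ Z^18, C_2 ≅ Z^12.

∂_1: C_1 → C_0 maps an edge to its endpoints' difference, ∂[p,q] = q − p. For instance
  ∂[4,5] = [5] − [4].
The resulting 7×18 matrix has rank 6, and its Smith normal form has invariant factors (1,1,1,1,1,1).

Boundary ∂_2: C_2 → C_1 acts by ∂[p,q,r] = [q,r] − [p,r] + [p,q]. For instance
  ∂[2,3,4] = [3,4] − [2,4] + [2,3],
  ∂[1,4,6] = [4,6] − [1,6] + [1,4].
This gives a 18×12 integer matrix of rank 12; reducing to Smith normal form yields diagonal entries (1,1,1,1,1,1,1,1,1,1,1,2).

From H_k ≅ ker(∂_k) / im(∂_{k+1}) we obtain:

  H_0: rank C_0 − rank ∂_1 = 7 − 6 = 1, and the invariant factors of ∂_1 are all 1, so H_0 ≅ Z.
  H_1: rank ker ∂_1 − rank ∂_2 = (18 − 6) − 12 = 0, and ∂_2 has invariant factor 2 > 1, so H_1 ≅ Z_2.
  H_2: rank ker ∂_2 − rank ∂_3 = (12 − 12) − 0 = 0, and there is no ∂_3, so H_2 ≅ 0.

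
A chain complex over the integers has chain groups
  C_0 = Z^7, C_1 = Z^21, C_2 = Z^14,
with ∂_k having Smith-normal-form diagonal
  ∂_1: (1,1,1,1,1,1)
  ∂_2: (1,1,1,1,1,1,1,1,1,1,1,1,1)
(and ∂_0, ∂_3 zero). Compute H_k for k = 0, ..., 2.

H_0 ≅ Z,  H_1 ≅ Z^2,  H_2 ≅ Z.

H_0: b_0 = 7 − 0 − 6 = 1; torsion from ∂_1 factors > 1: none. So H_0 ≅ Z.
H_1: b_1 = 21 − 6 − 13 = 2; torsion from ∂_2 factors > 1: none. So H_1 ≅ Z^2.
H_2: b_2 = 14 − 13 − 0 = 1; torsion from ∂_3 factors > 1: none. So H_2 ≅ Z.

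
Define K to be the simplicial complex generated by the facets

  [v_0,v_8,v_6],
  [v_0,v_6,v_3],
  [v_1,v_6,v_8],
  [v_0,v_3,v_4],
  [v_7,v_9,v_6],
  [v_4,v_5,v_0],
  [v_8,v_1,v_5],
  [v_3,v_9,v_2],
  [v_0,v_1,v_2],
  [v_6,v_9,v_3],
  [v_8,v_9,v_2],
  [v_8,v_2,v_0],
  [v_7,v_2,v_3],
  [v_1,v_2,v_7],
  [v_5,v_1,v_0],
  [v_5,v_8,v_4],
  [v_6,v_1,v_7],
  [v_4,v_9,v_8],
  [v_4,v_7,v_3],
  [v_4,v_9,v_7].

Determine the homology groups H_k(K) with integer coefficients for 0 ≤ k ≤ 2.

H_0 = Z,  H_1 = Z × Z/2,  H_2 = 0.

Order the vertices as v_0 < v_1 < v_2 < v_3 < v_4 < v_5 < v_6 < v_7 < v_8 < v_9. Listing each simplex with vertices in this order, K has dimension 2 with simplices:

  0-simplices (10): [v_0], [v_1], [v_2], [v_3], [v_4], [v_5], [v_6], [v_7], [v_8], [v_9]
  1-simplices (30): (30 of them)
  2-simplices (20): (20 of them)

Hence C_0 ≅ Z^10, C_1 ≅ Z^30, C_2 ≅ Z^20.

∂_1: C_1 → C_0 sends each edge [p,q] (with p < q) to q − p. For instance
  ∂[v_2,v_7] = [v_7] − [v_2].
As a 10×30 matrix over Z this has rank 9, with invariant factors (1,1,1,1,1,1,1,1,1).

The boundary map ∂_2: C_2 → C_1 sends each 2-simplex [p,q,r] to [q,r] − [p,r] + [p,q]. For instance
  ∂[v_0,v_2,v_8] = [v_2,v_8] − [v_0,v_8] + [v_0,v_2],
  ∂[v_3,v_6,v_9] = [v_6,v_9] − [v_3,v_9] + [v_3,v_6].
The resulting 30×20 matrix has rank 20, and its Smith normal form has invariant factors (1,1,1,1,1,1,1,1,1,1,1,1,1,1,1,1,1,1,1,2).

Reading off H_k = ker ∂_k / im ∂_{k+1}:

  H_0: rank C_0 − rank ∂_1 = 10 − 9 = 1, and the invariant factors of ∂_1 are all 1, so H_0 = Z.
  H_1: rank ker ∂_1 − rank ∂_2 = (30 − 9) − 20 = 1, and ∂_2 has invariant factor 2 > 1, so H_1 = Z × Z/2.
  H_2: rank ker ∂_2 − rank ∂_3 = (20 − 20) − 0 = 0, and there is no ∂_3, so H_2 = 0.

As a check, the Euler characteristic is 10 − 30 + 20 = 0, which agrees with 1 − 1 + 0 = 0.
(K is a triangulation of the Klein bottle.)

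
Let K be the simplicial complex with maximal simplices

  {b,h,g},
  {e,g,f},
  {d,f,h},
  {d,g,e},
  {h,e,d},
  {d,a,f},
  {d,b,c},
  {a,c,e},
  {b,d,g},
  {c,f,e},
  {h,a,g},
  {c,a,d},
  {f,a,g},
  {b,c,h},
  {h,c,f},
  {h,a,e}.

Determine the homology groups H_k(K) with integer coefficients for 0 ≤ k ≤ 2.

Take the total order a < b < c < d < e < f < g < h on the vertex set. Then K (dimension 2) consists of the simplices:

  0-simplices (8): a, b, c, d, e, f, g, h
  1-simplices (24): ac, ad, ae, af, ag, ah, bc, bd, bg, bh, cd, ce, cf, ch, de, df, dg, dh, ef, eg, eh, fg, fh, gh
  2-simplices (16): acd, ace, adf, aeh, afg, agh, bcd, bch, bdg, bgh, cef, cfh, deg, deh, dfh, efg

so the chain groups are C_0 ≅ Z^8, C_1 ≅ Z^24, C_2 ≅ Z^16.

∂_1: C_1 → C_0 maps an edge to its endpoints' difference, ∂[p,q] = q − p. For instance
  ∂de = e − d.
This gives a 8×24 integer matrix of rank 7; reducing to Smith normal form yields diagonal entries (1,1,1,1,1,1,1).

Boundary ∂_2: C_2 → C_1 acts by ∂[p,q,r] = [q,r] − [p,r] + [p,q]. For instance
  ∂deh = eh − dh + de,
  ∂bdg = dg − bg + bd.
The 24×16 boundary matrix has rank 15 and Smith normal form diag(1,1,1,1,1,1,1,1,1,1,1,1,1,1,1).

From H_k ≅ ker(∂_k) / im(∂_{k+1}) we obtain:

  H_0: rank C_0 − rank ∂_1 = 8 − 7 = 1, and the invariant factors of ∂_1 are all 1, so H_0 = Z.
  H_1: rank ker ∂_1 − rank ∂_2 = (24 − 7) − 15 = 2, and the invariant factors of ∂_2 are all 1, so H_1 = Z^2.
  H_2: rank ker ∂_2 − rank ∂_3 = (16 − 15) − 0 = 1, and there is no ∂_3, so H_2 = Z.

As a check, the Euler characteristic is 8 − 24 + 16 = 0, which agrees with 1 − 2 + 1 = 0.

H_0 = Z,  H_1 = Z^2,  H_2 = Z.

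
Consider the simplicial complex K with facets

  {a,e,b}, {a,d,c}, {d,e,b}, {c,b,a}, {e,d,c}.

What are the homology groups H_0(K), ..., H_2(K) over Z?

H_0 = Z,  H_1 = Z,  H_2 = 0.

K has 5 vertices, 10 edges, 5 triangles.
rank ∂_0 = 0, rank ∂_1 = 4 ⇒ b_0 = 5 − 0 − 4 = 1; all invariant factors of ∂_1 are 1 so no torsion. So H_0 ≅ Z.
rank ∂_1 = 4, rank ∂_2 = 5 ⇒ b_1 = 10 − 4 − 5 = 1; all invariant factors of ∂_2 are 1 so no torsion. So H_1 ≅ Z.
rank ∂_2 = 5, rank ∂_3 = 0 ⇒ b_2 = 5 − 5 − 0 = 0. So H_2 ≅ 0.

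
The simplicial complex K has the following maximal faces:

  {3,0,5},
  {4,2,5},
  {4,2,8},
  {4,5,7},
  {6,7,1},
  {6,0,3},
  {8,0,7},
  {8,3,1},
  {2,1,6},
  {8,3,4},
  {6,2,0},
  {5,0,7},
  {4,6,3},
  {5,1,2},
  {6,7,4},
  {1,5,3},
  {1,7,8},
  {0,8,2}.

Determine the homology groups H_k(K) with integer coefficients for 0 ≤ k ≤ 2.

Order the vertices as 0 < 1 < 2 < 3 < 4 < 5 < 6 < 7 < 8. Listing each simplex with vertices in this order, K has dimension 2 with simplices:

  0-simplices (9): [0], [1], [2], [3], [4], [5], [6], [7], [8]
  1-simplices (27): (27 of them)
  2-simplices (18): [0,2,6], [0,2,8], [0,3,5], [0,3,6], [0,5,7], [0,7,8], [1,2,5], [1,2,6], [1,3,5], [1,3,8], [1,6,7], [1,7,8], [2,4,5], [2,4,8], [3,4,6], [3,4,8], [4,5,7], [4,6,7]

giving chain groups C_0 ≅ Z^9, C_1 ≅ Z^27, C_2 ≅ Z^18.

Boundary ∂_1: C_1 → C_0 is given by ∂[p,q] = [q] − [p].
As a 9×27 matrix over Z this has rank 8, with invariant factors (1,1,1,1,1,1,1,1).

Boundary ∂_2: C_2 → C_1 acts by ∂[p,q,r] = [q,r] − [p,r] + [p,q]. For instance
  ∂[1,2,6] = [2,6] − [1,6] + [1,2],
  ∂[4,6,7] = [6,7] − [4,7] + [4,6].
The resulting 27×18 matrix has rank 17, and its Smith normal form has invariant factors (1,1,1,1,1,1,1,1,1,1,1,1,1,1,1,1,1).

Now H_k = ker ∂_k / im ∂_{k+1}, so:

  H_0: rank C_0 − rank ∂_1 = 9 − 8 = 1, and the invariant factors of ∂_1 are all 1, so H_0 ≅ Z.
  H_1: rank ker ∂_1 − rank ∂_2 = (27 − 8) − 17 = 2, and the invariant factors of ∂_2 are all 1, so H_1 ≅ Z^2.
  H_2: rank ker ∂_2 − rank ∂_3 = (18 − 17) − 0 = 1, and there is no ∂_3, so H_2 ≅ Z.

H_0 ≅ Z,  H_1 ≅ Z^2,  H_2 ≅ Z.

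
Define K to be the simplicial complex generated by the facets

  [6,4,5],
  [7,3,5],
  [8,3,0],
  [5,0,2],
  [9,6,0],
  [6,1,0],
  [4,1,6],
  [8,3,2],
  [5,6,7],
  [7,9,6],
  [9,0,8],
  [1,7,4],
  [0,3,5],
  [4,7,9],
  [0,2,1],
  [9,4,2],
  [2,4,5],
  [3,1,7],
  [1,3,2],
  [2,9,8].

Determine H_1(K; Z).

H_1 = Z ⊕ Z/2Z.

Fix the vertex order 0 < 1 < 2 < 3 < 4 < 5 < 6 < 7 < 8 < 9 and write every simplex with vertices in increasing order. Then dim K = 2 and the simplices of K are:

  0-simplices (10): [0], [1], [2], [3], [4], [5], [6], [7], [8], [9]
  1-simplices (30): (30 of them)
  2-simplices (20): (20 of them)

so the chain groups are C_0 ≅ Z^10, C_1 ≅ Z^30, C_2 ≅ Z^20.

Boundary ∂_1: C_1 → C_0 maps an edge to its endpoints' difference, ∂[p,q] = q − p.
This gives a 10×30 integer matrix of rank 9; reducing to Smith normal form yields diagonal entries (1,1,1,1,1,1,1,1,1).

Boundary ∂_2: C_2 → C_1 sends each 2-simplex [p,q,r] to [q,r] − [p,r] + [p,q]. For instance
  ∂[0,3,5] = [3,5] − [0,5] + [0,3],
  ∂[6,7,9] = [7,9] − [6,9] + [6,7].
As a 30×20 matrix over Z this has rank 20, with invariant factors (1,1,1,1,1,1,1,1,1,1,1,1,1,1,1,1,1,1,1,2).

Computing H_k = (kernel of ∂_k) / (image of ∂_{k+1}):

  H_1: rank ker ∂_1 − rank ∂_2 = (30 − 9) − 20 = 1, and ∂_2 has invariant factor 2 > 1, so H_1 = Z ⊕ Z/2Z.

(K is a triangulation of the Klein bottle.)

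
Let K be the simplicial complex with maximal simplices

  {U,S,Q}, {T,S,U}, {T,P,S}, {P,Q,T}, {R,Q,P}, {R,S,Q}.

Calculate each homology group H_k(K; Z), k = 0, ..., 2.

H_0 = Z,  H_1 = Z,  H_2 = 0.

Fix the vertex order P < Q < R < S < T < U and write every simplex with vertices in increasing order. Then dim K = 2 and the simplices of K are:

  0-simplices (6): P, Q, R, S, T, U
  1-simplices (12): PQ, PR, PS, PT, QR, QS, QT, QU, RS, ST, SU, TU
  2-simplices (6): PQR, PQT, PST, QRS, QSU, STU

giving chain groups C_0 ≅ Z^6, C_1 ≅ Z^12, C_2 ≅ Z^6.

Boundary ∂_1: C_1 → C_0 is given by ∂[p,q] = [q] − [p]. For instance
  ∂QR = R − Q.
The 6×12 boundary matrix has rank 5 and Smith normal form diag(1,1,1,1,1).

The boundary map ∂_2: C_2 → C_1 acts by ∂[p,q,r] = [q,r] − [p,r] + [p,q]. For instance
  ∂QRS = RS − QS + QR,
  ∂PQR = QR − PR + PQ.
As a 12×6 matrix over Z this has rank 6, with invariant factors (1,1,1,1,1,1).

Now H_k = ker ∂_k / im ∂_{k+1}, so:

  H_0: rank C_0 − rank ∂_1 = 6 − 5 = 1, and the invariant factors of ∂_1 are all 1, so H_0 ≅ Z.
  H_1: rank ker ∂_1 − rank ∂_2 = (12 − 5) − 6 = 1, and the invariant factors of ∂_2 are all 1, so H_1 ≅ Z.
  H_2: rank ker ∂_2 − rank ∂_3 = (6 − 6) − 0 = 0, and there is no ∂_3, so H_2 ≅ 0.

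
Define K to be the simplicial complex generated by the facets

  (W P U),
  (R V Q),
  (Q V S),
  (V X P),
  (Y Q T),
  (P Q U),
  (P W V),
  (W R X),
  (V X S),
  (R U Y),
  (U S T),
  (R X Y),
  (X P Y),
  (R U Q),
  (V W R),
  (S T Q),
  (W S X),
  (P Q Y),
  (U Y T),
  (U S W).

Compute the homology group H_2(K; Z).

H_2 = 0.

Order the vertices as P < Q < R < S < T < U < V < W < X < Y. Listing each simplex with vertices in this order, K has dimension 2 with simplices:

  0-simplices (10): P, Q, R, S, T, U, V, W, X, Y
  1-simplices (30): PQ, PU, PV, PW, PX, PY, QR, QS, QT, QU, QV, QY, RU, RV, RW, RX, RY, ST, SU, SV, SW, SX, TU, TY, UW, UY, VW, VX, WX, XY
  2-simplices (20): PQU, PQY, PUW, PVW, PVX, PXY, QRU, QRV, QST, QSV, QTY, RUY, RVW, RWX, RXY, STU, SUW, SVX, SWX, TUY

so the chain groups are C_0 ≅ Z^10, C_1 ≅ Z^30, C_2 ≅ Z^20.

∂_1: C_1 → C_0 is given by ∂[p,q] = [q] − [p].
The 10×30 boundary matrix has rank 9 and Smith normal form diag(1,1,1,1,1,1,1,1,1).

The boundary map ∂_2: C_2 → C_1 acts by ∂[p,q,r] = [q,r] − [p,r] + [p,q]. For instance
  ∂QRV = RV − QV + QR,
  ∂PQU = QU − PU + PQ.
The 30×20 boundary matrix has rank 20 and Smith normal form diag(1,1,1,1,1,1,1,1,1,1,1,1,1,1,1,1,1,1,1,2).

Now H_k = ker ∂_k / im ∂_{k+1}, so:

  H_2: rank ker ∂_2 − rank ∂_3 = (20 − 20) − 0 = 0, and there is no ∂_3, so H_2 = 0.

(K is a triangulation of the Klein bottle.)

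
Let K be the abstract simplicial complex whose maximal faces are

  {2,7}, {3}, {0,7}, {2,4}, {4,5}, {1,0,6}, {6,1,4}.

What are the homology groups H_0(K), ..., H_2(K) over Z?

K has 8 vertices, 9 edges, 2 triangles.
rank ∂_0 = 0, rank ∂_1 = 6 ⇒ b_0 = 8 − 0 − 6 = 2; all invariant factors of ∂_1 are 1 so no torsion. So H_0 ≅ Z^2.
rank ∂_1 = 6, rank ∂_2 = 2 ⇒ b_1 = 9 − 6 − 2 = 1; all invariant factors of ∂_2 are 1 so no torsion. So H_1 ≅ Z.
rank ∂_2 = 2, rank ∂_3 = 0 ⇒ b_2 = 2 − 2 − 0 = 0. So H_2 ≅ 0.

H_0 ≅ Z^2,  H_1 ≅ Z,  H_2 = 0.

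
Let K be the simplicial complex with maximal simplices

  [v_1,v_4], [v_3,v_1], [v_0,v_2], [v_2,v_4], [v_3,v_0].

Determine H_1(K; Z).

H_1 ≅ Z.

Order the vertices as v_0 < v_1 < v_2 < v_3 < v_4. Listing each simplex with vertices in this order, K has dimension 1 with simplices:

  0-simplices (5): [v_0], [v_1], [v_2], [v_3], [v_4]
  1-simplices (5): [v_0,v_2], [v_0,v_3], [v_1,v_3], [v_1,v_4], [v_2,v_4]

giving chain groups C_0 ≅ Z^5, C_1 ≅ Z^5.

Boundary ∂_1: C_1 → C_0 is given by ∂[p,q] = [q] − [p]. For instance
  ∂[v_1,v_3] = [v_3] − [v_1].
As a 5×5 matrix over Z this has rank 4, with invariant factors (1,1,1,1).

From H_k ≅ ker(∂_k) / im(∂_{k+1}) we obtain:

  H_1: rank ker ∂_1 − rank ∂_2 = (5 − 4) − 0 = 1, and there is no ∂_2, so H_1 ≅ Z.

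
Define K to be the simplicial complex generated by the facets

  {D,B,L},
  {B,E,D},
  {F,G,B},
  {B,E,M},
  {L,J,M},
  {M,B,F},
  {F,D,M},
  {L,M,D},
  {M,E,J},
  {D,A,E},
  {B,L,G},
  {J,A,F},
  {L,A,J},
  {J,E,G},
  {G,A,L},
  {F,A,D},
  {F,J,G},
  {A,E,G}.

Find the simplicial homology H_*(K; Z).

H_0 = Z,  H_1 = Z × Z/2,  H_2 = 0.

We work with the vertex ordering A < B < D < E < F < G < J < L < M. The simplices of K, each written with vertices in increasing order, are:

  0-simplices (9): A, B, D, E, F, G, J, L, M
  1-simplices (27): AD, AE, AF, AG, AJ, AL, BD, BE, BF, BG, BL, BM, DE, DF, DL, DM, EG, EJ, EM, FG, FJ, FM, GJ, GL, JL, JM, LM
  2-simplices (18): ADE, ADF, AEG, AFJ, AGL, AJL, BDE, BDL, BEM, BFG, BFM, BGL, DFM, DLM, EGJ, EJM, FGJ, JLM

giving chain groups C_0 ≅ Z^9, C_1 ≅ Z^27, C_2 ≅ Z^18.

Boundary ∂_1: C_1 → C_0 maps an edge to its endpoints' difference, ∂[p,q] = q − p.
This gives a 9×27 integer matrix of rank 8; reducing to Smith normal form yields diagonal entries (1,1,1,1,1,1,1,1).

The boundary map ∂_2: C_2 → C_1 sends each 2-simplex [p,q,r] to [q,r] − [p,r] + [p,q]. For instance
  ∂EGJ = GJ − EJ + EG,
  ∂FGJ = GJ − FJ + FG.
The 27×18 boundary matrix has rank 18 and Smith normal form diag(1,1,1,1,1,1,1,1,1,1,1,1,1,1,1,1,1,2).

From H_k ≅ ker(∂_k) / im(∂_{k+1}) we obtain:

  H_0: rank C_0 − rank ∂_1 = 9 − 8 = 1, and the invariant factors of ∂_1 are all 1, so H_0 = Z.
  H_1: rank ker ∂_1 − rank ∂_2 = (27 − 8) − 18 = 1, and ∂_2 has invariant factor 2 > 1, so H_1 = Z × Z/2.
  H_2: rank ker ∂_2 − rank ∂_3 = (18 − 18) − 0 = 0, and there is no ∂_3, so H_2 = 0.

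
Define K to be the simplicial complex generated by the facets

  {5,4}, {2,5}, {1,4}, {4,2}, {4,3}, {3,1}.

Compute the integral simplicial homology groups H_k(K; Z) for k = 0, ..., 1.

Fix the vertex order 1 < 2 < 3 < 4 < 5 and write every simplex with vertices in increasing order. Then dim K = 1 and the simplices of K are:

  0-simplices (5): [1], [2], [3], [4], [5]
  1-simplices (6): [1,3], [1,4], [2,4], [2,5], [3,4], [4,5]

giving chain groups C_0 ≅ Z^5, C_1 ≅ Z^6.

∂_1: C_1 → C_0 sends each edge [p,q] (with p < q) to q − p.
The resulting 5×6 matrix has rank 4, and its Smith normal form has invariant factors (1,1,1,1).

Now H_k = ker ∂_k / im ∂_{k+1}, so:

  H_0: rank C_0 − rank ∂_1 = 5 − 4 = 1, and the invariant factors of ∂_1 are all 1, so H_0 ≅ Z.
  H_1: rank ker ∂_1 − rank ∂_2 = (6 − 4) − 0 = 2, and there is no ∂_2, so H_1 ≅ Z^2.

H_0 ≅ Z,  H_1 ≅ Z^2.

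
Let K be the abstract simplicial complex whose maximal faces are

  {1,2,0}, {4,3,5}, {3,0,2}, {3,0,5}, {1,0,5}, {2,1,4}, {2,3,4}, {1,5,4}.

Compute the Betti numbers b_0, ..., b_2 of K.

Fix the vertex order 0 < 1 < 2 < 3 < 4 < 5 and write every simplex with vertices in increasing order. Then dim K = 2 and the simplices of K are:

  0-simplices (6): [0], [1], [2], [3], [4], [5]
  1-simplices (12): [0,1], [0,2], [0,3], [0,5], [1,2], [1,4], [1,5], [2,3], [2,4], [3,4], [3,5], [4,5]
  2-simplices (8): [0,1,2], [0,1,5], [0,2,3], [0,3,5], [1,2,4], [1,4,5], [2,3,4], [3,4,5]

Hence C_0 ≅ Z^6, C_1 ≅ Z^12, C_2 ≅ Z^8.

The boundary map ∂_1: C_1 → C_0 is given by ∂[p,q] = [q] − [p]. For instance
  ∂[1,2] = [2] − [1].
As a 6×12 matrix over Z this has rank 5, with invariant factors (1,1,1,1,1).

Boundary ∂_2: C_2 → C_1 sends each 2-simplex [p,q,r] to [q,r] − [p,r] + [p,q]. For instance
  ∂[0,1,5] = [1,5] − [0,5] + [0,1],
  ∂[0,1,2] = [1,2] − [0,2] + [0,1].
The resulting 12×8 matrix has rank 7, and its Smith normal form has invariant factors (1,1,1,1,1,1,1).

From H_k ≅ ker(∂_k) / im(∂_{k+1}) we obtain:

  H_0: rank C_0 − rank ∂_1 = 6 − 5 = 1, and the invariant factors of ∂_1 are all 1, so H_0 ≅ Z.
  H_1: rank ker ∂_1 − rank ∂_2 = (12 − 5) − 7 = 0, and the invariant factors of ∂_2 are all 1, so H_1 ≅ 0.
  H_2: rank ker ∂_2 − rank ∂_3 = (8 − 7) − 0 = 1, and there is no ∂_3, so H_2 ≅ Z.

Hence the Betti numbers are b_0 = 1, b_1 = 0, b_2 = 1.

b_0 = 1, b_1 = 0, b_2 = 1.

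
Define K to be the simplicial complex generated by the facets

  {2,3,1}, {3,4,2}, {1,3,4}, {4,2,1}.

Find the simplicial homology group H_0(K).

Take the total order 1 < 2 < 3 < 4 on the vertex set. Then K (dimension 2) consists of the simplices:

  0-simplices (4): [1], [2], [3], [4]
  1-simplices (6): [1,2], [1,3], [1,4], [2,3], [2,4], [3,4]
  2-simplices (4): [1,2,3], [1,2,4], [1,3,4], [2,3,4]

giving chain groups C_0 ≅ Z^4, C_1 ≅ Z^6, C_2 ≅ Z^4.

The boundary map ∂_1: C_1 → C_0 maps an edge to its endpoints' difference, ∂[p,q] = q − p.
This gives a 4×6 integer matrix of rank 3; reducing to Smith normal form yields diagonal entries (1,1,1).

Boundary ∂_2: C_2 → C_1 acts by ∂[p,q,r] = [q,r] − [p,r] + [p,q]. For instance
  ∂[1,2,3] = [2,3] − [1,3] + [1,2],
  ∂[1,3,4] = [3,4] − [1,4] + [1,3].
The resulting 6×4 matrix has rank 3, and its Smith normal form has invariant factors (1,1,1).

Reading off H_k = ker ∂_k / im ∂_{k+1}:

  H_0: rank C_0 − rank ∂_1 = 4 − 3 = 1, and the invariant factors of ∂_1 are all 1, so H_0 = Z.

H_0 = Z.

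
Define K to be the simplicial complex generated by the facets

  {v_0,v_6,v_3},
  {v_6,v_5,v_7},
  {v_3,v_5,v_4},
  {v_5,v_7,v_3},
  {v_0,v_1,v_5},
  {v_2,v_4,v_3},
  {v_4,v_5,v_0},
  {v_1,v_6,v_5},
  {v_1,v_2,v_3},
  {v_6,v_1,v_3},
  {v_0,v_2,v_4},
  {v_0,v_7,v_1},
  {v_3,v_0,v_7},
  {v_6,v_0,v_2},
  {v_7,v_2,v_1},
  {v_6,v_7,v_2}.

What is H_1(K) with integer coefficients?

Order the vertices as v_0 < v_1 < v_2 < v_3 < v_4 < v_5 < v_6 < v_7. Listing each simplex with vertices in this order, K has dimension 2 with simplices:

  0-simplices (8): [v_0], [v_1], [v_2], [v_3], [v_4], [v_5], [v_6], [v_7]
  1-simplices (24): (24 of them)
  2-simplices (16): (16 of them)

giving chain groups C_0 ≅ Z^8, C_1 ≅ Z^24, C_2 ≅ Z^16.

Boundary ∂_1: C_1 → C_0 is given by ∂[p,q] = [q] − [p].
The resulting 8×24 matrix has rank 7, and its Smith normal form has invariant factors (1,1,1,1,1,1,1).

Boundary ∂_2: C_2 → C_1 acts by ∂[p,q,r] = [q,r] − [p,r] + [p,q]. For instance
  ∂[v_3,v_4,v_5] = [v_4,v_5] − [v_3,v_5] + [v_3,v_4],
  ∂[v_0,v_4,v_5] = [v_4,v_5] − [v_0,v_5] + [v_0,v_4].
As a 24×16 matrix over Z this has rank 15, with invariant factors (1,1,1,1,1,1,1,1,1,1,1,1,1,1,1).

Now H_k = ker ∂_k / im ∂_{k+1}, so:

  H_1: rank ker ∂_1 − rank ∂_2 = (24 − 7) − 15 = 2, and the invariant factors of ∂_2 are all 1, so H_1 = Z^2.

H_1 ≅ Z^2.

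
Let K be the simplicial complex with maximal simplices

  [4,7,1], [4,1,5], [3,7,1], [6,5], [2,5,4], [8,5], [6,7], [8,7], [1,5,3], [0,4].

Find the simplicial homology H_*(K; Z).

H_0 = Z,  H_1 = Z^2,  H_2 = 0.

Take the total order 0 < 1 < 2 < 3 < 4 < 5 < 6 < 7 < 8 on the vertex set. Then K (dimension 2) consists of the simplices:

  0-simplices (9): [0], [1], [2], [3], [4], [5], [6], [7], [8]
  1-simplices (15): [0,4], [1,3], [1,4], [1,5], [1,7], [2,4], [2,5], [3,5], [3,7], [4,5], [4,7], [5,6], [5,8], [6,7], [7,8]
  2-simplices (5): [1,3,5], [1,3,7], [1,4,5], [1,4,7], [2,4,5]

giving chain groups C_0 ≅ Z^9, C_1 ≅ Z^15, C_2 ≅ Z^5.

Boundary ∂_1: C_1 → C_0 maps an edge to its endpoints' difference, ∂[p,q] = q − p. For instance
  ∂[1,5] = [5] − [1].
This gives a 9×15 integer matrix of rank 8; reducing to Smith normal form yields diagonal entries (1,1,1,1,1,1,1,1).

The boundary map ∂_2: C_2 → C_1 sends each 2-simplex [p,q,r] to [q,r] − [p,r] + [p,q]. For instance
  ∂[1,3,5] = [3,5] − [1,5] + [1,3],
  ∂[1,3,7] = [3,7] − [1,7] + [1,3].
The 15×5 boundary matrix has rank 5 and Smith normal form diag(1,1,1,1,1).

Computing H_k = (kernel of ∂_k) / (image of ∂_{k+1}):

  H_0: rank C_0 − rank ∂_1 = 9 − 8 = 1, and the invariant factors of ∂_1 are all 1, so H_0 = Z.
  H_1: rank ker ∂_1 − rank ∂_2 = (15 − 8) − 5 = 2, and the invariant factors of ∂_2 are all 1, so H_1 = Z^2.
  H_2: rank ker ∂_2 − rank ∂_3 = (5 − 5) − 0 = 0, and there is no ∂_3, so H_2 = 0.

As a check, the Euler characteristic is 9 − 15 + 5 = -1, which agrees with 1 − 2 + 0 = -1.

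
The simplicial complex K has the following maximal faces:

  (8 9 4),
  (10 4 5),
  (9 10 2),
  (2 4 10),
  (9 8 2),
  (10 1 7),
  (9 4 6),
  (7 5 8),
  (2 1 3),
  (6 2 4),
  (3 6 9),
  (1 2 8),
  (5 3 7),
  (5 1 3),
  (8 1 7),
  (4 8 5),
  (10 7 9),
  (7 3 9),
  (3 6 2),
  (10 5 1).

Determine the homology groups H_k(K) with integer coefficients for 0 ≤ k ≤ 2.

Order the vertices as 1 < 2 < 3 < 4 < 5 < 6 < 7 < 8 < 9 < 10. Listing each simplex with vertices in this order, K has dimension 2 with simplices:

  0-simplices (10): [1], [2], [3], [4], [5], [6], [7], [8], [9], [10]
  1-simplices (30): (30 of them)
  2-simplices (20): (20 of them)

Hence C_0 ≅ Z^10, C_1 ≅ Z^30, C_2 ≅ Z^20.

The boundary map ∂_1: C_1 → C_0 maps an edge to its endpoints' difference, ∂[p,q] = q − p.
As a 10×30 matrix over Z this has rank 9, with invariant factors (1,1,1,1,1,1,1,1,1).

The boundary map ∂_2: C_2 → C_1 sends each 2-simplex [p,q,r] to [q,r] − [p,r] + [p,q]. For instance
  ∂[3,5,7] = [5,7] − [3,7] + [3,5],
  ∂[2,4,10] = [4,10] − [2,10] + [2,4].
The 30×20 boundary matrix has rank 20 and Smith normal form diag(1,1,1,1,1,1,1,1,1,1,1,1,1,1,1,1,1,1,1,2).

Now H_k = ker ∂_k / im ∂_{k+1}, so:

  H_0: rank C_0 − rank ∂_1 = 10 − 9 = 1, and the invariant factors of ∂_1 are all 1, so H_0 ≅ Z.
  H_1: rank ker ∂_1 − rank ∂_2 = (30 − 9) − 20 = 1, and ∂_2 has invariant factor 2 > 1, so H_1 ≅ Z ⊕ Z/2Z.
  H_2: rank ker ∂_2 − rank ∂_3 = (20 − 20) − 0 = 0, and there is no ∂_3, so H_2 ≅ 0.

H_0 = Z,  H_1 = Z ⊕ Z/2Z,  H_2 = 0.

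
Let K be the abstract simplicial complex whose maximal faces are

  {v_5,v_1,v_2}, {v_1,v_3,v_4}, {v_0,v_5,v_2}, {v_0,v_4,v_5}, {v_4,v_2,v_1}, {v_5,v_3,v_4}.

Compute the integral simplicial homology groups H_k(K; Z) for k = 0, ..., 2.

H_0 = Z,  H_1 = Z,  H_2 = 0.

K has 6 vertices, 12 edges, 6 triangles.
rank ∂_0 = 0, rank ∂_1 = 5 ⇒ b_0 = 6 − 0 − 5 = 1; all invariant factors of ∂_1 are 1 so no torsion. So H_0 = Z.
rank ∂_1 = 5, rank ∂_2 = 6 ⇒ b_1 = 12 − 5 − 6 = 1; all invariant factors of ∂_2 are 1 so no torsion. So H_1 = Z.
rank ∂_2 = 6, rank ∂_3 = 0 ⇒ b_2 = 6 − 6 − 0 = 0. So H_2 = 0.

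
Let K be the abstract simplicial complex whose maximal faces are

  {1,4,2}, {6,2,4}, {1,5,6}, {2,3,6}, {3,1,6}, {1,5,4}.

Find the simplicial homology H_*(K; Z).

H_0 = Z,  H_1 = Z,  H_2 = 0.

We work with the vertex ordering 1 < 2 < 3 < 4 < 5 < 6. The simplices of K, each written with vertices in increasing order, are:

  0-simplices (6): [1], [2], [3], [4], [5], [6]
  1-simplices (12): [1,2], [1,3], [1,4], [1,5], [1,6], [2,3], [2,4], [2,6], [3,6], [4,5], [4,6], [5,6]
  2-simplices (6): [1,2,4], [1,3,6], [1,4,5], [1,5,6], [2,3,6], [2,4,6]

Hence C_0 ≅ Z^6, C_1 ≅ Z^12, C_2 ≅ Z^6.

The boundary map ∂_1: C_1 → C_0 is given by ∂[p,q] = [q] − [p]. For instance
  ∂[4,5] = [5] − [4].
This gives a 6×12 integer matrix of rank 5; reducing to Smith normal form yields diagonal entries (1,1,1,1,1).

The boundary map ∂_2: C_2 → C_1 sends each 2-simplex [p,q,r] to [q,r] − [p,r] + [p,q]. For instance
  ∂[1,4,5] = [4,5] − [1,5] + [1,4],
  ∂[1,3,6] = [3,6] − [1,6] + [1,3].
The 12×6 boundary matrix has rank 6 and Smith normal form diag(1,1,1,1,1,1).

From H_k ≅ ker(∂_k) / im(∂_{k+1}) we obtain:

  H_0: rank C_0 − rank ∂_1 = 6 − 5 = 1, and the invariant factors of ∂_1 are all 1, so H_0 = Z.
  H_1: rank ker ∂_1 − rank ∂_2 = (12 − 5) − 6 = 1, and the invariant factors of ∂_2 are all 1, so H_1 = Z.
  H_2: rank ker ∂_2 − rank ∂_3 = (6 − 6) − 0 = 0, and there is no ∂_3, so H_2 = 0.

(K is a triangulation of the cylinder S^1 x I.)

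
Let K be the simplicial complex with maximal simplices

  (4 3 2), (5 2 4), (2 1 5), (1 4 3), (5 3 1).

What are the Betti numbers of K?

b_0 = 1, b_1 = 1, b_2 = 0.

Take the total order 1 < 2 < 3 < 4 < 5 on the vertex set. Then K (dimension 2) consists of the simplices:

  0-simplices (5): [1], [2], [3], [4], [5]
  1-simplices (10): [1,2], [1,3], [1,4], [1,5], [2,3], [2,4], [2,5], [3,4], [3,5], [4,5]
  2-simplices (5): [1,2,5], [1,3,4], [1,3,5], [2,3,4], [2,4,5]

Hence C_0 ≅ Z^5, C_1 ≅ Z^10, C_2 ≅ Z^5.

∂_1: C_1 → C_0 is given by ∂[p,q] = [q] − [p]. For instance
  ∂[2,4] = [4] − [2].
This gives a 5×10 integer matrix of rank 4; reducing to Smith normal form yields diagonal entries (1,1,1,1).

Boundary ∂_2: C_2 → C_1 acts by ∂[p,q,r] = [q,r] − [p,r] + [p,q]. For instance
  ∂[1,3,4] = [3,4] − [1,4] + [1,3],
  ∂[2,4,5] = [4,5] − [2,5] + [2,4].
The resulting 10×5 matrix has rank 5, and its Smith normal form has invariant factors (1,1,1,1,1).

Computing H_k = (kernel of ∂_k) / (image of ∂_{k+1}):

  H_0: rank C_0 − rank ∂_1 = 5 − 4 = 1, and the invariant factors of ∂_1 are all 1, so H_0 = Z.
  H_1: rank ker ∂_1 − rank ∂_2 = (10 − 4) − 5 = 1, and the invariant factors of ∂_2 are all 1, so H_1 = Z.
  H_2: rank ker ∂_2 − rank ∂_3 = (5 − 5) − 0 = 0, and there is no ∂_3, so H_2 = 0.

As a check, the Euler characteristic is 5 − 10 + 5 = 0, which agrees with 1 − 1 + 0 = 0.
(K is a triangulation of the Möbius band.)

Hence the Betti numbers are b_0 = 1, b_1 = 1, b_2 = 0.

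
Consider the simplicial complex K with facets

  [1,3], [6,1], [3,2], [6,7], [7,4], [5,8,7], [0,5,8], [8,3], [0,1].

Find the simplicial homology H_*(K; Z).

H_0 ≅ Z,  H_1 ≅ Z^2,  H_2 = 0.

We work with the vertex ordering 0 < 1 < 2 < 3 < 4 < 5 < 6 < 7 < 8. The simplices of K, each written with vertices in increasing order, are:

  0-simplices (9): [0], [1], [2], [3], [4], [5], [6], [7], [8]
  1-simplices (12): [0,1], [0,5], [0,8], [1,3], [1,6], [2,3], [3,8], [4,7], [5,7], [5,8], [6,7], [7,8]
  2-simplices (2): [0,5,8], [5,7,8]

giving chain groups C_0 ≅ Z^9, C_1 ≅ Z^12, C_2 ≅ Z^2.

The boundary map ∂_1: C_1 → C_0 maps an edge to its endpoints' difference, ∂[p,q] = q − p. For instance
  ∂[5,8] = [8] − [5].
As a 9×12 matrix over Z this has rank 8, with invariant factors (1,1,1,1,1,1,1,1).

Boundary ∂_2: C_2 → C_1 sends each 2-simplex [p,q,r] to [q,r] − [p,r] + [p,q]. For instance
  ∂[5,7,8] = [7,8] − [5,8] + [5,7],
  ∂[0,5,8] = [5,8] − [0,8] + [0,5].
This gives a 12×2 integer matrix of rank 2; reducing to Smith normal form yields diagonal entries (1,1).

Reading off H_k = ker ∂_k / im ∂_{k+1}:

  H_0: rank C_0 − rank ∂_1 = 9 − 8 = 1, and the invariant factors of ∂_1 are all 1, so H_0 = Z.
  H_1: rank ker ∂_1 − rank ∂_2 = (12 − 8) − 2 = 2, and the invariant factors of ∂_2 are all 1, so H_1 = Z^2.
  H_2: rank ker ∂_2 − rank ∂_3 = (2 − 2) − 0 = 0, and there is no ∂_3, so H_2 = 0.

As a check, the Euler characteristic is 9 − 12 + 2 = -1, which agrees with 1 − 2 + 0 = -1.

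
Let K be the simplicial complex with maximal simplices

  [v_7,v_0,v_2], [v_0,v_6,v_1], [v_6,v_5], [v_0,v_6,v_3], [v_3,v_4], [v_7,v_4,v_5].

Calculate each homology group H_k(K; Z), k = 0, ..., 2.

H_0 ≅ Z,  H_1 ≅ Z^2,  H_2 = 0.

We work with the vertex ordering v_0 < v_1 < v_2 < v_3 < v_4 < v_5 < v_6 < v_7. The simplices of K, each written with vertices in increasing order, are:

  0-simplices (8): [v_0], [v_1], [v_2], [v_3], [v_4], [v_5], [v_6], [v_7]
  1-simplices (13): [v_0,v_1], [v_0,v_2], [v_0,v_3], [v_0,v_6], [v_0,v_7], [v_1,v_6], [v_2,v_7], [v_3,v_4], [v_3,v_6], [v_4,v_5], [v_4,v_7], [v_5,v_6], [v_5,v_7]
  2-simplices (4): [v_0,v_1,v_6], [v_0,v_2,v_7], [v_0,v_3,v_6], [v_4,v_5,v_7]

Hence C_0 ≅ Z^8, C_1 ≅ Z^13, C_2 ≅ Z^4.

∂_1: C_1 → C_0 sends each edge [p,q] (with p < q) to q − p.
The 8×13 boundary matrix has rank 7 and Smith normal form diag(1,1,1,1,1,1,1).

Boundary ∂_2: C_2 → C_1 acts by ∂[p,q,r] = [q,r] − [p,r] + [p,q]. For instance
  ∂[v_0,v_1,v_6] = [v_1,v_6] − [v_0,v_6] + [v_0,v_1],
  ∂[v_4,v_5,v_7] = [v_5,v_7] − [v_4,v_7] + [v_4,v_5].
This gives a 13×4 integer matrix of rank 4; reducing to Smith normal form yields diagonal entries (1,1,1,1).

Computing H_k = (kernel of ∂_k) / (image of ∂_{k+1}):

  H_0: rank C_0 − rank ∂_1 = 8 − 7 = 1, and the invariant factors of ∂_1 are all 1, so H_0 = Z.
  H_1: rank ker ∂_1 − rank ∂_2 = (13 − 7) − 4 = 2, and the invariant factors of ∂_2 are all 1, so H_1 = Z^2.
  H_2: rank ker ∂_2 − rank ∂_3 = (4 − 4) − 0 = 0, and there is no ∂_3, so H_2 = 0.

As a check, the Euler characteristic is 8 − 13 + 4 = -1, which agrees with 1 − 2 + 0 = -1.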